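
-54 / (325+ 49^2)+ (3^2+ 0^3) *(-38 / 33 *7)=-1087971 / 14993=-72.57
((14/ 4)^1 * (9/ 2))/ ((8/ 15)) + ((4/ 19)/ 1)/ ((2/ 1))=18019/ 608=29.64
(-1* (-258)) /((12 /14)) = 301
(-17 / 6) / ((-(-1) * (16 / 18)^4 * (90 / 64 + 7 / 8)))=-37179 / 18688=-1.99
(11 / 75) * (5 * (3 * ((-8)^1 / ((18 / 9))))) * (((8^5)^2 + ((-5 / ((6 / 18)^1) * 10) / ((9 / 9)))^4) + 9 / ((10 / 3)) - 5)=-347598200774 / 25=-13903928030.96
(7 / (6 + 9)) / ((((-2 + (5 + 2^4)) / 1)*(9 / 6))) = 14 / 855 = 0.02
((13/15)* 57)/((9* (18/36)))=494/45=10.98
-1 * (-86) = 86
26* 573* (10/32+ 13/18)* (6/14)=369967/56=6606.55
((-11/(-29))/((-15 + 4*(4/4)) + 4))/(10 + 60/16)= -4/1015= -0.00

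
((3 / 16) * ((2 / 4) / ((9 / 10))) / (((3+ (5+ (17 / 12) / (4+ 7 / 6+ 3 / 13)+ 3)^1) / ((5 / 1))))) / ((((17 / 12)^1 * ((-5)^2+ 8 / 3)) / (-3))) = -31575 / 8920342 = -0.00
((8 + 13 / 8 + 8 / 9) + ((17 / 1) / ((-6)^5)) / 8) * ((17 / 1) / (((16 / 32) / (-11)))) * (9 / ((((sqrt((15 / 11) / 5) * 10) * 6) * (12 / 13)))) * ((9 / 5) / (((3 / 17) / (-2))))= 27029139137 * sqrt(33) / 6220800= 24959.91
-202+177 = -25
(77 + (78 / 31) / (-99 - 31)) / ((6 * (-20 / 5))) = -2983 / 930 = -3.21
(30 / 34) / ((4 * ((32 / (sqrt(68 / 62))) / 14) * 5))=21 * sqrt(1054) / 33728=0.02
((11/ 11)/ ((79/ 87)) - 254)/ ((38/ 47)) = -939013/ 3002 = -312.80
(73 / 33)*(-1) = -73 / 33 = -2.21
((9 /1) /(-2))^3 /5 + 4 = -569 /40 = -14.22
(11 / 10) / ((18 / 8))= 22 / 45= 0.49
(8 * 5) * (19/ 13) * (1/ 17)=3.44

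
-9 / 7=-1.29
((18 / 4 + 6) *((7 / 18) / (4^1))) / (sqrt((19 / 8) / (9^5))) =3969 *sqrt(38) / 152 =160.96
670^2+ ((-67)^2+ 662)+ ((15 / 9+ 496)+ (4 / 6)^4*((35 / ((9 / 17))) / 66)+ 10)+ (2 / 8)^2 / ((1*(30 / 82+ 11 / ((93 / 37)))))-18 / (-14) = 22146103654373579 / 48719851488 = 454560.16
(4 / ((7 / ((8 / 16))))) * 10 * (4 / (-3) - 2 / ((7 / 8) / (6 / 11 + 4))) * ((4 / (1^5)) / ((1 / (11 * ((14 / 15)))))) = -86656 / 63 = -1375.49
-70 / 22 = -35 / 11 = -3.18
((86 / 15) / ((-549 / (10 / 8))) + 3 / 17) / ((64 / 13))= 0.03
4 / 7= 0.57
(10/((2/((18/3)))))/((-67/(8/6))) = -40/67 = -0.60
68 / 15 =4.53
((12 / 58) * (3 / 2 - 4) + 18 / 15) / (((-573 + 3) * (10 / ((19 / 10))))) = -33 / 145000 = -0.00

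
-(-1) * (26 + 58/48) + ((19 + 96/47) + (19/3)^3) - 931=-6382685/10152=-628.71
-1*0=0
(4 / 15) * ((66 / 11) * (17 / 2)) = 68 / 5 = 13.60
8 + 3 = 11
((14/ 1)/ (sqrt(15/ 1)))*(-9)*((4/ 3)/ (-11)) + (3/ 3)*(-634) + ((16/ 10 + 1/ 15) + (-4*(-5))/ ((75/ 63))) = -9233/ 15 + 56*sqrt(15)/ 55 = -611.59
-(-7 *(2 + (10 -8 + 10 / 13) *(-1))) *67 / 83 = -4.35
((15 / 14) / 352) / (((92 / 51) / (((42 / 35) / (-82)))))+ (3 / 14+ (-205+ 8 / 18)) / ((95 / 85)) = -581152299545 / 3178619136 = -182.83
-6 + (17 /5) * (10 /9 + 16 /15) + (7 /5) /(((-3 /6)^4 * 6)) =5.14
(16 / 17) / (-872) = -2 / 1853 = -0.00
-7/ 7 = -1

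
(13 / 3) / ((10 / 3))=13 / 10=1.30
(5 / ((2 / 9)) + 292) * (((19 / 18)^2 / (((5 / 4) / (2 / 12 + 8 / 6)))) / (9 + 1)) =42.05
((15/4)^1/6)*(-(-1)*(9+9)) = 45/4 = 11.25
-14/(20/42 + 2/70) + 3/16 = -23361/848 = -27.55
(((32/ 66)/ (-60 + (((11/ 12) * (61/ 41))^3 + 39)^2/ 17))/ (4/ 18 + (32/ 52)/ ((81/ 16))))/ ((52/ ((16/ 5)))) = 208330703527641219072/ 99587569184704424207395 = 0.00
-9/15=-3/5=-0.60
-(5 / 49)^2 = -25 / 2401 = -0.01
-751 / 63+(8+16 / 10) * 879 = 2654341 / 315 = 8426.48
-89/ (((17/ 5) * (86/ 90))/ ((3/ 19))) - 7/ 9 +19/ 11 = -4641859/ 1375011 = -3.38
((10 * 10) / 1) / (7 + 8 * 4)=100 / 39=2.56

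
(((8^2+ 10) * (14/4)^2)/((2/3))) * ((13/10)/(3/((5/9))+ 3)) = 3367/16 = 210.44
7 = 7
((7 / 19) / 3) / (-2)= -7 / 114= -0.06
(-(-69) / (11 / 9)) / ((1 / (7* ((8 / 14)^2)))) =9936 / 77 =129.04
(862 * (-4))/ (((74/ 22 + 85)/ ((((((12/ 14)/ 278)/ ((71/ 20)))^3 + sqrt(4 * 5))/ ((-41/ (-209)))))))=-3963476 * sqrt(5)/ 9963- 15853904000/ 121657792854476403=-889.55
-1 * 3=-3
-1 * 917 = -917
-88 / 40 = -11 / 5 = -2.20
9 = 9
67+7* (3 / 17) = 1160 / 17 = 68.24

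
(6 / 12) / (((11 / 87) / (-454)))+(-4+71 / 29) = -573216 / 319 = -1796.92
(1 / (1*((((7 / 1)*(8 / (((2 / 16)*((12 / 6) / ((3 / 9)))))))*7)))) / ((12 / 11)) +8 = 50187 / 6272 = 8.00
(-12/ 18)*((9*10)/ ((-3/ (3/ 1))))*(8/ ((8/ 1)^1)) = 60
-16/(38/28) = -224/19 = -11.79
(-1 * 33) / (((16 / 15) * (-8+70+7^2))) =-165 / 592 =-0.28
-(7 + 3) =-10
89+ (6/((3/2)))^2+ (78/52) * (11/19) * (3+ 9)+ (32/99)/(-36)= 1953811/16929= 115.41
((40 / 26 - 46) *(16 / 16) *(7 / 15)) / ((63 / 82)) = -47396 / 1755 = -27.01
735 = 735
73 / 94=0.78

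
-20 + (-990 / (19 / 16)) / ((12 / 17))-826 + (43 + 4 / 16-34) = -153353 / 76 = -2017.80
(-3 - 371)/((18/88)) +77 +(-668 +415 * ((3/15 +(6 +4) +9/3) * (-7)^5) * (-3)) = 276203818.56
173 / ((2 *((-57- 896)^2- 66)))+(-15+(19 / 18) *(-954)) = -1856244119 / 1816286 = -1022.00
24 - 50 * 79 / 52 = -1351 / 26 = -51.96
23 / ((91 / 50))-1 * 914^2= -76019886 / 91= -835383.36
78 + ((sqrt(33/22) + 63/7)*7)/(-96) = 2475/32 - 7*sqrt(6)/192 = 77.25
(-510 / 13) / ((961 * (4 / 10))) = -1275 / 12493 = -0.10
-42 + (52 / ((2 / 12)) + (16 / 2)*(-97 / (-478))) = 64918 / 239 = 271.62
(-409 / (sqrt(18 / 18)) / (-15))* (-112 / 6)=-22904 / 45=-508.98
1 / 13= 0.08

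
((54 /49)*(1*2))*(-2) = -216 /49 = -4.41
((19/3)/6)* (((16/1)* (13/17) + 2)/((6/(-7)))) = -16093/918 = -17.53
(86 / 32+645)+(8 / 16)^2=10367 / 16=647.94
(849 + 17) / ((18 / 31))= 13423 / 9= 1491.44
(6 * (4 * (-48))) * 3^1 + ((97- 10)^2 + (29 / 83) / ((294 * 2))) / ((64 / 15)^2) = -202581351093 / 66633728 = -3040.22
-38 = -38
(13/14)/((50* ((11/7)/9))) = 117/1100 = 0.11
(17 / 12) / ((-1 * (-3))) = 17 / 36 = 0.47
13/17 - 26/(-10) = 286/85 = 3.36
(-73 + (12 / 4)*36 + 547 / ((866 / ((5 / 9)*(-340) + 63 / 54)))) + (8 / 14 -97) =-19641031 / 109116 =-180.00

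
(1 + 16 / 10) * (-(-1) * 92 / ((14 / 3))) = 1794 / 35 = 51.26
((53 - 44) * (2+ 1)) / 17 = 27 / 17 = 1.59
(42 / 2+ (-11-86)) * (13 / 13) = -76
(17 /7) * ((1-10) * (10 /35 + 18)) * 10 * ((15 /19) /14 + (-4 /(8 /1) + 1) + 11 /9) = -46327040 /6517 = -7108.65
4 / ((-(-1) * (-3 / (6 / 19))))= -8 / 19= -0.42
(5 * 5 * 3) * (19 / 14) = 1425 / 14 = 101.79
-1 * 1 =-1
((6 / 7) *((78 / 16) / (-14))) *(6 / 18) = -39 / 392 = -0.10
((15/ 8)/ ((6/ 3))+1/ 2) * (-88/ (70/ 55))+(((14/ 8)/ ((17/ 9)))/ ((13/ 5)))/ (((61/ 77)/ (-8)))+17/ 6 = -113419231/ 1132404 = -100.16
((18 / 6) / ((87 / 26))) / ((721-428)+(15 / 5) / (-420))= 3640 / 1189551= 0.00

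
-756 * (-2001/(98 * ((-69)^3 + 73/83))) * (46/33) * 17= -1168892154/1049747699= -1.11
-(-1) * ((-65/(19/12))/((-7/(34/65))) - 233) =-30581/133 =-229.93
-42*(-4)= 168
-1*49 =-49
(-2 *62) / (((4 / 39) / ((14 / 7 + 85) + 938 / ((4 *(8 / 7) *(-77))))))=-17945187 / 176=-101961.29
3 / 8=0.38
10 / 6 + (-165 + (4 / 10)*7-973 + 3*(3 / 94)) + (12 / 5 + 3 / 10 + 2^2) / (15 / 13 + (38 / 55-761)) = -96386061513 / 85038040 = -1133.45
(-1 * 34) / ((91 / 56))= -272 / 13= -20.92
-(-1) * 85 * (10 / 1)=850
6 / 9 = 2 / 3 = 0.67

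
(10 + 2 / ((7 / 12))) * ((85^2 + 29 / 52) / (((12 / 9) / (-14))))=-1018803.63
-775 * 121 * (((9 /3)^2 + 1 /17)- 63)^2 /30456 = -78854365975 /8801784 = -8958.91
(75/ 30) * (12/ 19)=30/ 19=1.58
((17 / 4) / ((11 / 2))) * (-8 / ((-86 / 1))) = 34 / 473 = 0.07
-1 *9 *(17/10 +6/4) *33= -4752/5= -950.40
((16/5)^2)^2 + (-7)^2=96161/625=153.86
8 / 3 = 2.67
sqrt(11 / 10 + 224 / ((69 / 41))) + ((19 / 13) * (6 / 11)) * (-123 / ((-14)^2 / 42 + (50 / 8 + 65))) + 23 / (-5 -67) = 9.97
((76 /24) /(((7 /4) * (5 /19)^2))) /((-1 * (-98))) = 6859 /25725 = 0.27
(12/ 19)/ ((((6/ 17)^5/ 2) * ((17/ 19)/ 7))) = 584647/ 324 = 1804.47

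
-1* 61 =-61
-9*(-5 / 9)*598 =2990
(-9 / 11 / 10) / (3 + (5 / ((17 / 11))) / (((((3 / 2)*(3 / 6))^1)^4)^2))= -1003833 / 433300010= -0.00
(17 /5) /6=17 /30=0.57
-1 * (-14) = 14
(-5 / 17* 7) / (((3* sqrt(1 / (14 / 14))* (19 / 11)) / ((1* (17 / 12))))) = -385 / 684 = -0.56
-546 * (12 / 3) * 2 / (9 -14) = 4368 / 5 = 873.60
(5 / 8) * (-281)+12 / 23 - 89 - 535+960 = 29605 / 184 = 160.90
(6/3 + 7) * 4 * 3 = 108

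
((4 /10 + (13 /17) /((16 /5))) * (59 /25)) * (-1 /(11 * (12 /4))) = -4661 /102000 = -0.05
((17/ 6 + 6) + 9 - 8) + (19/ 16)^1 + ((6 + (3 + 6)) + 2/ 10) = 6293/ 240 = 26.22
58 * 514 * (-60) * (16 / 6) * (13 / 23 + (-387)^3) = 6358751045611520 / 23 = 276467436765718.26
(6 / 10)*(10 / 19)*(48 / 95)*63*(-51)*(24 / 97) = -126.84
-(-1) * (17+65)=82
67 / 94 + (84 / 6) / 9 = 1919 / 846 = 2.27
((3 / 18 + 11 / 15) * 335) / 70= 603 / 140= 4.31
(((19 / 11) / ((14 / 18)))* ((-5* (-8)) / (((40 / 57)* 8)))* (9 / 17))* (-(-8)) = 87723 / 1309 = 67.02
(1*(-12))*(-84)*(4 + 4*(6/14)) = 5760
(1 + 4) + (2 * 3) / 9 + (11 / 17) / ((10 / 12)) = 1643 / 255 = 6.44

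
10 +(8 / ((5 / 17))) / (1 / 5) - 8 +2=140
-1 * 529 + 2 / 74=-19572 / 37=-528.97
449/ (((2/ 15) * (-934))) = -6735/ 1868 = -3.61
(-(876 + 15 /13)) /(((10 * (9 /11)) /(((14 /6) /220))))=-8869 /7800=-1.14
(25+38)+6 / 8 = 255 / 4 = 63.75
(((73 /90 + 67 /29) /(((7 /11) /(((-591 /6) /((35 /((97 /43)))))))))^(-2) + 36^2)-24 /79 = 300183866119897774431240 /231677477036519290711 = 1295.70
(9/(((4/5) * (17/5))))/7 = 225/476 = 0.47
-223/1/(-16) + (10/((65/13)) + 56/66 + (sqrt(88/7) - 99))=-43409/528 + 2* sqrt(154)/7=-78.67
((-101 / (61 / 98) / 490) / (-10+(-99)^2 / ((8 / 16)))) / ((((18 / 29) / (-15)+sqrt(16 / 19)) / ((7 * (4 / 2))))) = -2972935 * sqrt(19) / 50152277524-1168671 / 100304555048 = -0.00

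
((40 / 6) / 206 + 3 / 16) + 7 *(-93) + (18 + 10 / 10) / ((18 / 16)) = -9401875 / 14832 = -633.89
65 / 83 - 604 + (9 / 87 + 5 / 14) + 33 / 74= -375488090 / 623413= -602.31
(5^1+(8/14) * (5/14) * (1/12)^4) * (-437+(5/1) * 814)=439448545/24192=18165.04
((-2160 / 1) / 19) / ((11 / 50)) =-108000 / 209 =-516.75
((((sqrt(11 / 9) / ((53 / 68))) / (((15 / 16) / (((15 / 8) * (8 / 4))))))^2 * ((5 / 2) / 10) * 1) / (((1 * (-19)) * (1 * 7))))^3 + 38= 38.00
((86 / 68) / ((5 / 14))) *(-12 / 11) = -3612 / 935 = -3.86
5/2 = 2.50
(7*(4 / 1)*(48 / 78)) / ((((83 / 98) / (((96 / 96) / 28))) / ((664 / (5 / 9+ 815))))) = 14112 / 23855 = 0.59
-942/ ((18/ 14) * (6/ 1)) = -1099/ 9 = -122.11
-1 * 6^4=-1296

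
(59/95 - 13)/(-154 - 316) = 0.03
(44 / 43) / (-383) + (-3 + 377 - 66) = 5072408 / 16469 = 308.00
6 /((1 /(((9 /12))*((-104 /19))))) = -468 /19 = -24.63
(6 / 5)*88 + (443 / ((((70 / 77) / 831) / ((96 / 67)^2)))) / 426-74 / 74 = 3276677621 / 1593595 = 2056.15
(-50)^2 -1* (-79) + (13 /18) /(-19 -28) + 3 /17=37093495 /14382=2579.16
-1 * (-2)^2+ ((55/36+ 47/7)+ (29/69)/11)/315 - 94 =-1967619803/20083140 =-97.97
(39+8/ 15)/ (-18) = -593/ 270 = -2.20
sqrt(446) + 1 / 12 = 21.20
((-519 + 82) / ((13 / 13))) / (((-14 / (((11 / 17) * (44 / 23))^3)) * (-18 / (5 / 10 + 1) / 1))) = -269277272 / 54578517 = -4.93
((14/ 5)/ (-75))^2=196/ 140625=0.00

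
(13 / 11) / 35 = 13 / 385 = 0.03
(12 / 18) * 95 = 190 / 3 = 63.33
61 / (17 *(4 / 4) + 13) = 61 / 30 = 2.03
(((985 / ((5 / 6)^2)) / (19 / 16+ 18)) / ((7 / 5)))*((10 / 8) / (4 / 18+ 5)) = 1276560 / 101003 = 12.64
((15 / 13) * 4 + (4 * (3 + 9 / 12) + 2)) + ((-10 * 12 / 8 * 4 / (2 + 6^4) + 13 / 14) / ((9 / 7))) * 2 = 1745542 / 75933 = 22.99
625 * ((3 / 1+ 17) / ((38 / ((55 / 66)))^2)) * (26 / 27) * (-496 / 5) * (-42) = 705250000 / 29241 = 24118.53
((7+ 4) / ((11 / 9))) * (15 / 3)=45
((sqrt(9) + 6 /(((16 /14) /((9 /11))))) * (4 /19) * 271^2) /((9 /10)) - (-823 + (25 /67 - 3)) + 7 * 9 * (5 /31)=164302973354 /1302279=126165.72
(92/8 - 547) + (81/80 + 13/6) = -127757/240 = -532.32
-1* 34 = -34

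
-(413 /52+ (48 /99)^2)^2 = -214432898761 /3206730384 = -66.87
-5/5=-1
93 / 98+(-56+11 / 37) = -198537 / 3626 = -54.75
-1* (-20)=20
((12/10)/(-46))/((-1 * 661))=3/76015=0.00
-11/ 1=-11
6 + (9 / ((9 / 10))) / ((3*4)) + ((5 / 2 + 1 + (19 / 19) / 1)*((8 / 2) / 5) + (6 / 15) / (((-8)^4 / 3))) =320521 / 30720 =10.43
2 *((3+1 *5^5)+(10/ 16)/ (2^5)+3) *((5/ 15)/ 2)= 801541/ 768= 1043.67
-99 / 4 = -24.75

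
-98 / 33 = -2.97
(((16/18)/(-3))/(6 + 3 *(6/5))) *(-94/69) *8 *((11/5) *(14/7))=8272/5589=1.48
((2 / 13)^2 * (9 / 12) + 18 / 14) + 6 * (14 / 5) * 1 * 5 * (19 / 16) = 101.05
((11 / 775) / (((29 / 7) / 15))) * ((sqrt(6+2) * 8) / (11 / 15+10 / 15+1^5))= 0.48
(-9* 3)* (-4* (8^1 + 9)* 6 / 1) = 11016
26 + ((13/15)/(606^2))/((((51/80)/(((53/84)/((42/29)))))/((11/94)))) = 30279345095207/1164590187516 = 26.00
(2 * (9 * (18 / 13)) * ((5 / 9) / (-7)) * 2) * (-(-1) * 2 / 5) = -144 / 91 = -1.58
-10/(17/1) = -10/17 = -0.59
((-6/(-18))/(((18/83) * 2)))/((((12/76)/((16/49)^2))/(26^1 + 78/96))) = 902044/64827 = 13.91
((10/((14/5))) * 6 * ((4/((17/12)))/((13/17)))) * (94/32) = 21150/91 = 232.42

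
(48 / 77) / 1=0.62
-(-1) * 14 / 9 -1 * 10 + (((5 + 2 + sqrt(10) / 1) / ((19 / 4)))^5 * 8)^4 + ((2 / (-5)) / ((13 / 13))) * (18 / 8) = 16531371715.84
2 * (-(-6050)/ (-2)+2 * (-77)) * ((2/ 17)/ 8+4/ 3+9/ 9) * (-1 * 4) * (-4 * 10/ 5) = -1433168/ 3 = -477722.67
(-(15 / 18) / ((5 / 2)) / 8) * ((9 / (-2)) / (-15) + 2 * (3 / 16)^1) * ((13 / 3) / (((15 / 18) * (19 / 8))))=-0.06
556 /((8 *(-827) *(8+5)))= -139 /21502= -0.01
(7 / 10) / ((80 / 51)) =357 / 800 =0.45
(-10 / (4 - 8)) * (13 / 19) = 65 / 38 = 1.71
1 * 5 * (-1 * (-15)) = 75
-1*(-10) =10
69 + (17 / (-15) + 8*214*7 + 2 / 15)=12052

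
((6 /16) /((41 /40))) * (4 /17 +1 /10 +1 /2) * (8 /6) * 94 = 26696 /697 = 38.30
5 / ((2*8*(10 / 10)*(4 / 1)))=5 / 64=0.08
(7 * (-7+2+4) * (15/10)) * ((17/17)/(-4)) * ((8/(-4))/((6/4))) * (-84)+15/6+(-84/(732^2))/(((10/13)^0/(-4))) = 6619673/22326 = 296.50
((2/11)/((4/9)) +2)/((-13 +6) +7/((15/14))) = -795/154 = -5.16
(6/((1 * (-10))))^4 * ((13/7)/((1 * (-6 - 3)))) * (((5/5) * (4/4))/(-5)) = 117/21875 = 0.01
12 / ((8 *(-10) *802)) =-3 / 16040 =-0.00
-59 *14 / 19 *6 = -4956 / 19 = -260.84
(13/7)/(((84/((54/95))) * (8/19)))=117/3920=0.03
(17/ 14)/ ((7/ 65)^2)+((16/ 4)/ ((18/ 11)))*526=8584817/ 6174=1390.48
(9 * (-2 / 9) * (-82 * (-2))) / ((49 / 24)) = -7872 / 49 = -160.65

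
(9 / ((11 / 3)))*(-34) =-918 / 11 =-83.45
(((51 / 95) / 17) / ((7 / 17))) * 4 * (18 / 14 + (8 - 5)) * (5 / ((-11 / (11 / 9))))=-680 / 931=-0.73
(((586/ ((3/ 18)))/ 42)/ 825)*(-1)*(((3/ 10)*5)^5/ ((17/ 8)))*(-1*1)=23733/ 65450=0.36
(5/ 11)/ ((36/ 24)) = 0.30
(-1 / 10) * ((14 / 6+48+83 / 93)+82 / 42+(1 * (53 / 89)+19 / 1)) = -843287 / 115878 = -7.28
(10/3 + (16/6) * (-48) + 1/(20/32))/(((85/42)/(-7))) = 180908/425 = 425.67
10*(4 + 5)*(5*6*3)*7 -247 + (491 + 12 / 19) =1081948 / 19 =56944.63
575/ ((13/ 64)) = 36800/ 13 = 2830.77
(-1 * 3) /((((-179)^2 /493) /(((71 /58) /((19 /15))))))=-54315 /1217558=-0.04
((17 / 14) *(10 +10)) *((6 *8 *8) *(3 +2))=326400 / 7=46628.57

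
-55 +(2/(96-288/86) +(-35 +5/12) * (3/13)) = -1630391/25896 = -62.96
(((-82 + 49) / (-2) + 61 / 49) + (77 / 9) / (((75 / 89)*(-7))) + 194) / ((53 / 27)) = 13910983 / 129850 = 107.13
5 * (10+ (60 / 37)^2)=86450 / 1369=63.15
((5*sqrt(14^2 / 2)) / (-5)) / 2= -7*sqrt(2) / 2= -4.95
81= 81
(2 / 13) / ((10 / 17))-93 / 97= -4396 / 6305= -0.70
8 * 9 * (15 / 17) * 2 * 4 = 8640 / 17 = 508.24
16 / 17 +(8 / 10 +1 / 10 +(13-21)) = -1047 / 170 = -6.16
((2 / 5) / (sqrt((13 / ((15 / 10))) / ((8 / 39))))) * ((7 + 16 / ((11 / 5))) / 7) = 628 / 5005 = 0.13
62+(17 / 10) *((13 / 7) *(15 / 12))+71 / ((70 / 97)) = 46013 / 280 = 164.33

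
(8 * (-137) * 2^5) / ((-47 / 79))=2770688 / 47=58950.81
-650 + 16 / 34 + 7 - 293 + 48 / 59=-937520 / 1003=-934.72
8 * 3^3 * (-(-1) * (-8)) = -1728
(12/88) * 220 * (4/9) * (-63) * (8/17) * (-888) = 5967360/17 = 351021.18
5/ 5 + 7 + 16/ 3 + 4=17.33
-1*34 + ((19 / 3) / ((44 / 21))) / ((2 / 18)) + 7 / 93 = -27499 / 4092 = -6.72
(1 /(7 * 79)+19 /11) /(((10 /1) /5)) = 5259 /6083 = 0.86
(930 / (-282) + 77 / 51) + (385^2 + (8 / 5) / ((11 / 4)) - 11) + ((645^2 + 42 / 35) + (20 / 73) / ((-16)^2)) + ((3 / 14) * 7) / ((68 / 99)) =564241.18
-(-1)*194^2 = 37636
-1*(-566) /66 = 283 /33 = 8.58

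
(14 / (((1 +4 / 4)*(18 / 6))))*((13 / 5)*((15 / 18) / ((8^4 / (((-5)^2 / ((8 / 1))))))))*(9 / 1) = 2275 / 65536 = 0.03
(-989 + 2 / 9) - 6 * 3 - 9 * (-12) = -8089 / 9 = -898.78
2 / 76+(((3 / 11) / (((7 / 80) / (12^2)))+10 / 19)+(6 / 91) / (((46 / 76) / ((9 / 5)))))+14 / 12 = 2957598274 / 6561555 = 450.75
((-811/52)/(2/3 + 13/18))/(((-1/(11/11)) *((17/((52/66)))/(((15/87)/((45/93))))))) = 25141/135575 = 0.19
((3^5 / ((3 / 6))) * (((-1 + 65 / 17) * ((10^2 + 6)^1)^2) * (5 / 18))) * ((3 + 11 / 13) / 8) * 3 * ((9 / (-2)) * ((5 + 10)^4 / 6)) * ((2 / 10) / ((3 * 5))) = -691119337500 / 221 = -3127236821.27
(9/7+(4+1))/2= 22/7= 3.14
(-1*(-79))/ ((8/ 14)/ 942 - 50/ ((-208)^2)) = -5634335616/ 39161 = -143876.19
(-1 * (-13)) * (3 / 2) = 39 / 2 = 19.50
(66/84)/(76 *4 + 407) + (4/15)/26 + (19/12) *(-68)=-69654059/647010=-107.66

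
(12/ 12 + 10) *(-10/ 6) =-55/ 3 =-18.33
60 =60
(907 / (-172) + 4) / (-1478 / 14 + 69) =1533 / 44032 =0.03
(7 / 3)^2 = 49 / 9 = 5.44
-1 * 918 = -918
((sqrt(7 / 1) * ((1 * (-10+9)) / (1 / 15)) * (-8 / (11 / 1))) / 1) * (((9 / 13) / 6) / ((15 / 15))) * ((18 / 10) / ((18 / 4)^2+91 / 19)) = 24624 * sqrt(7) / 272129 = 0.24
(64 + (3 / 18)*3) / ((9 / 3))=43 / 2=21.50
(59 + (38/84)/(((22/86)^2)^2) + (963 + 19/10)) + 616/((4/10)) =4103889337/1537305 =2669.53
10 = 10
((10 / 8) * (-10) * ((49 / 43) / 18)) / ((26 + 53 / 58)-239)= 35525 / 9520974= 0.00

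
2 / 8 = 1 / 4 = 0.25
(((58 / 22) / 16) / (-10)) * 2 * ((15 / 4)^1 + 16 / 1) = -2291 / 3520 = -0.65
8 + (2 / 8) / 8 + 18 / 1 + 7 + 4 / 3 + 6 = 3875 / 96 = 40.36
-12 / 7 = -1.71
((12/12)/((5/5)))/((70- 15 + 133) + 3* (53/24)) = 8/1557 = 0.01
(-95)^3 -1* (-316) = -857059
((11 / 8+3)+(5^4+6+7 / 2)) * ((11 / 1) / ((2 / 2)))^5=102891457.62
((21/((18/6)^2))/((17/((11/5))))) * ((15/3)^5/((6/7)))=336875/306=1100.90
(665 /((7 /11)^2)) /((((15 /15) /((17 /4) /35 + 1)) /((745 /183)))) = 268902535 /35868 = 7497.00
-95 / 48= -1.98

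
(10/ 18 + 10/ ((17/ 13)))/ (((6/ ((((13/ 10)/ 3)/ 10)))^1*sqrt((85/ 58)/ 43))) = 3263*sqrt(211990)/ 4681800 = 0.32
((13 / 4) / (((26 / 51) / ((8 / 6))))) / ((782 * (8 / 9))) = 9 / 736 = 0.01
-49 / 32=-1.53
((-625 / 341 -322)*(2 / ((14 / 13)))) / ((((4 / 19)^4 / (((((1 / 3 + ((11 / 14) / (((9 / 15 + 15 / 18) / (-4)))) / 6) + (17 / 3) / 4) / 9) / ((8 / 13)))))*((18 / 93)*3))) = -1351421199262147 / 10252763136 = -131810.44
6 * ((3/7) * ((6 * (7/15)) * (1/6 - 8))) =-282/5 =-56.40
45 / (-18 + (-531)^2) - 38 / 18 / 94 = -590983 / 26502642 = -0.02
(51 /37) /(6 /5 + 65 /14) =3570 /15133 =0.24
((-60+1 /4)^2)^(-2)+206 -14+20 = 691715432148 /3262808641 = 212.00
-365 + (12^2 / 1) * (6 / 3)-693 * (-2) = 1309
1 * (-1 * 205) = -205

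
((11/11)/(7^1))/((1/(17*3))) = 7.29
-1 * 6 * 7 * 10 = -420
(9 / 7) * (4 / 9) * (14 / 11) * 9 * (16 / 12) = 96 / 11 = 8.73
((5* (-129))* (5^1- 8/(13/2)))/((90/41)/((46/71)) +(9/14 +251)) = -417249210/43769947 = -9.53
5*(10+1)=55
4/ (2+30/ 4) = 8/ 19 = 0.42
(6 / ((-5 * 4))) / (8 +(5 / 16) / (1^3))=-24 / 665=-0.04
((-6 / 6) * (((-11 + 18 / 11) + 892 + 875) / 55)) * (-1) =19334 / 605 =31.96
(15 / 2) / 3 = 5 / 2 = 2.50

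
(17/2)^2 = 289/4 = 72.25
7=7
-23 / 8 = -2.88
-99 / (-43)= 2.30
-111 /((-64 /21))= 2331 /64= 36.42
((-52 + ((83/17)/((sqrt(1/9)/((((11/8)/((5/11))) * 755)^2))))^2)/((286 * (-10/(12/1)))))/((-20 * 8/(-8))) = -20728564122464131919379/16927539200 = -1224546809642.84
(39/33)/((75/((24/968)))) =13/33275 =0.00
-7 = -7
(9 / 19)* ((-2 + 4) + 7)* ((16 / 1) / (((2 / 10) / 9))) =58320 / 19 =3069.47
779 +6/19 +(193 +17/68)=73915/76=972.57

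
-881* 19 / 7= -2391.29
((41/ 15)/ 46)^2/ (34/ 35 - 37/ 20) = -287/ 71415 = -0.00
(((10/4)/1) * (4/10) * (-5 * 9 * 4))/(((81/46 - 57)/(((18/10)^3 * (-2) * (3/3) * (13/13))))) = -804816/21175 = -38.01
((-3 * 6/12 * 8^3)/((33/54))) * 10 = -138240/11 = -12567.27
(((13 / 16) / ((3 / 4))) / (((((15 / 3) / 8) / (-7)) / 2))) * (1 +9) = -728 / 3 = -242.67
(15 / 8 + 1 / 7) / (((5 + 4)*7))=113 / 3528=0.03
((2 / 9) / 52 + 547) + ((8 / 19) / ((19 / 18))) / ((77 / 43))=547.23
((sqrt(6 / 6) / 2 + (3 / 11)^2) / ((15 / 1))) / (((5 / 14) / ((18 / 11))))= 5838 / 33275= 0.18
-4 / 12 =-1 / 3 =-0.33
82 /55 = 1.49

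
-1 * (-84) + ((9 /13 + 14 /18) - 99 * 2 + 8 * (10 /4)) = -10826 /117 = -92.53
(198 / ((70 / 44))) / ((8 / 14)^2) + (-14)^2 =11543 / 20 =577.15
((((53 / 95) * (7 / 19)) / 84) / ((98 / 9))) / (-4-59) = -53 / 14858760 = -0.00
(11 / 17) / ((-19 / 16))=-176 / 323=-0.54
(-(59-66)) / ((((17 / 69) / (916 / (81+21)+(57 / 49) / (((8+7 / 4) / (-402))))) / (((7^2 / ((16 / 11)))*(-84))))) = 23549452773 / 7514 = 3134076.76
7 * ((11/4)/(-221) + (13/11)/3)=77903/29172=2.67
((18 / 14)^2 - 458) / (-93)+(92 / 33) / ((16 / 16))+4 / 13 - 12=-868319 / 217217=-4.00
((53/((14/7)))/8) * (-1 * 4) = -13.25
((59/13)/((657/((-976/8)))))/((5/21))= -50386/14235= -3.54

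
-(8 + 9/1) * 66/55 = -20.40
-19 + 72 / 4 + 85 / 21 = 64 / 21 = 3.05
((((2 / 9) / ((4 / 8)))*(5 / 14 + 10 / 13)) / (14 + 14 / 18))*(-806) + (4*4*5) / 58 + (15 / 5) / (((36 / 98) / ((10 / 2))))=14.91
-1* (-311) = 311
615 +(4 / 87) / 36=481546 / 783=615.00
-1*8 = -8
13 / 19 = 0.68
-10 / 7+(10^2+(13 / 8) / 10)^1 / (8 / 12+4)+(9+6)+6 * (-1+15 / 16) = 38819 / 1120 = 34.66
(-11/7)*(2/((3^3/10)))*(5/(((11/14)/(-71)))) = 14200/27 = 525.93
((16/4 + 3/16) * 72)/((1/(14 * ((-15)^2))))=949725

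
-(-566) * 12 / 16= 849 / 2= 424.50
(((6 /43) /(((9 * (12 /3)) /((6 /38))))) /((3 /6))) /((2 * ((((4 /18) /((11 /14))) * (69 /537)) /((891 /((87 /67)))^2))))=7928.97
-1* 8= -8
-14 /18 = -0.78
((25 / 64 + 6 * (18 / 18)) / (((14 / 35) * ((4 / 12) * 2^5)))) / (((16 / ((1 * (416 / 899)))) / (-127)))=-10128885 / 1841152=-5.50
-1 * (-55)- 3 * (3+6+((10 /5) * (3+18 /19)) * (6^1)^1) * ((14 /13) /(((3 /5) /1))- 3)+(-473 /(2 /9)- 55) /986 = 124975535 /487084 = 256.58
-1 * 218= -218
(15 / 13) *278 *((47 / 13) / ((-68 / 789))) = -77318055 / 5746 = -13455.98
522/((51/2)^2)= 232/289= 0.80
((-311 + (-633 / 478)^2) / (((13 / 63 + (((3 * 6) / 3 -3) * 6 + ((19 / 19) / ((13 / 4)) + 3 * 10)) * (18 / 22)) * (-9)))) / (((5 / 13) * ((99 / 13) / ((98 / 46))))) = 10649139075757 / 16928961051780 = 0.63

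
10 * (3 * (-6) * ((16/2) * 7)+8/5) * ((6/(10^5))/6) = -629/6250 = -0.10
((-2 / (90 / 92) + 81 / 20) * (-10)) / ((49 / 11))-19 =-20729 / 882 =-23.50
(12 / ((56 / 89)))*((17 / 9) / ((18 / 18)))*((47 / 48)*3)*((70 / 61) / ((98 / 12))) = 14.87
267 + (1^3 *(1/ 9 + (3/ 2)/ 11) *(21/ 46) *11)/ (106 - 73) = 2432179/ 9108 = 267.04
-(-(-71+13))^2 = -3364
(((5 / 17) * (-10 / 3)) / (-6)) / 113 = 25 / 17289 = 0.00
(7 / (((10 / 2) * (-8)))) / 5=-7 / 200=-0.04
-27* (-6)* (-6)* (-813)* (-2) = -1580472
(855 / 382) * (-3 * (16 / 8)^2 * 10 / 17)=-51300 / 3247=-15.80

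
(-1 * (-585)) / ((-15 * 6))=-13 / 2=-6.50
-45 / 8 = -5.62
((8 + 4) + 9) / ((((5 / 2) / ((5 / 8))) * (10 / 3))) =1.58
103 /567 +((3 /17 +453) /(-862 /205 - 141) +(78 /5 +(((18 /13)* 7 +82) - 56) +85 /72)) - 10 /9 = 7224657830501 /149200538760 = 48.42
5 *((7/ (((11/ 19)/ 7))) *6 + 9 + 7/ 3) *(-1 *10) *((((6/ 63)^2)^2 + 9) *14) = -2998691054000/ 916839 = -3270684.44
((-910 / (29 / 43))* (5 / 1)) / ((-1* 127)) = 53.12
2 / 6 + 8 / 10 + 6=7.13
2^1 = 2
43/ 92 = 0.47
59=59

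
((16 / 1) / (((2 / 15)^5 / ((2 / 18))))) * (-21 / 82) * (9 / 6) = -5315625 / 328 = -16206.17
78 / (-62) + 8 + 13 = 612 / 31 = 19.74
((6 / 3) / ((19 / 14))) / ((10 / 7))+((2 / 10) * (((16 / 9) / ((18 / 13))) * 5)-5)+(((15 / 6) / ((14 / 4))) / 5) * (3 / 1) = -121514 / 53865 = -2.26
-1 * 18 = -18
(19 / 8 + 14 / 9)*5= 1415 / 72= 19.65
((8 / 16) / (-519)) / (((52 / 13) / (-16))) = 2 / 519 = 0.00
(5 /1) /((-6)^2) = 5 /36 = 0.14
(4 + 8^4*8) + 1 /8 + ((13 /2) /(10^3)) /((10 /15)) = 131088539 /4000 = 32772.13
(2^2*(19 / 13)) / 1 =76 / 13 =5.85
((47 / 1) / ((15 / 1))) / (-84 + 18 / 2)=-47 / 1125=-0.04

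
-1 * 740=-740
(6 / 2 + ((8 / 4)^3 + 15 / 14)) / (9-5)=169 / 56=3.02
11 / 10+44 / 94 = 737 / 470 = 1.57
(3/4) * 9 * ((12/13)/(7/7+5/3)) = 243/104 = 2.34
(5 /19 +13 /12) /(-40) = -307 /9120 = -0.03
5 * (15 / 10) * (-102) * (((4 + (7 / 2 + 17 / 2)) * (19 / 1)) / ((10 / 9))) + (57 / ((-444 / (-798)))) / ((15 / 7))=-77424791 / 370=-209256.19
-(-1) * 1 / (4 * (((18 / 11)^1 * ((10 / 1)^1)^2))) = 11 / 7200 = 0.00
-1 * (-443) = 443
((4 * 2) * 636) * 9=45792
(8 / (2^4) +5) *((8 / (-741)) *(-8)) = 0.48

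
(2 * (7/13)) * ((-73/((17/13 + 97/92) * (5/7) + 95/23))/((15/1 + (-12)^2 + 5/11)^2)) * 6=-0.00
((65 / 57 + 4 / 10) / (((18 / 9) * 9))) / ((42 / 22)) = 0.04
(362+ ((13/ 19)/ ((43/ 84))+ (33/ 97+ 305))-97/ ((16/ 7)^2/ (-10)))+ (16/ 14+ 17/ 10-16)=298650100559/ 355035520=841.18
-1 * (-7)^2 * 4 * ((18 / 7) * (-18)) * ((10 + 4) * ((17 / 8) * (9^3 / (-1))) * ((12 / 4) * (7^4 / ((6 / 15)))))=-3542998458510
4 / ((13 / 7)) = 2.15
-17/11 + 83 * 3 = 247.45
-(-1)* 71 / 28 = 71 / 28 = 2.54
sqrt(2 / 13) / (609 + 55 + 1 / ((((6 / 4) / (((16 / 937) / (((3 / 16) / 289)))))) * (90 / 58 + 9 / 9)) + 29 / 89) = 27769869 * sqrt(26) / 242309526277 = 0.00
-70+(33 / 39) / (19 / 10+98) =-908980 / 12987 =-69.99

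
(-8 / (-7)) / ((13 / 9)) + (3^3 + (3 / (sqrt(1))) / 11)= 28092 / 1001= 28.06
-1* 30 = -30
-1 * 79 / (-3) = 79 / 3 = 26.33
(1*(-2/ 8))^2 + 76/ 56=159/ 112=1.42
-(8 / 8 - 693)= 692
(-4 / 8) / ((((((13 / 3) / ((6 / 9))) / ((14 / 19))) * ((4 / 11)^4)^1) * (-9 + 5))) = 102487 / 126464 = 0.81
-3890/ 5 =-778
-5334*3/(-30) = 533.40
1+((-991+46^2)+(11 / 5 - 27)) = 5506 / 5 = 1101.20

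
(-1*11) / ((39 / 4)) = -44 / 39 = -1.13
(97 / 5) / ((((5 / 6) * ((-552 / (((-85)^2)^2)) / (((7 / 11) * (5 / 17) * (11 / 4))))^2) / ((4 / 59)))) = 44814791194140625 / 11985024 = 3739232495.00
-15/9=-5/3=-1.67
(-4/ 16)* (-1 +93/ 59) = -17/ 118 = -0.14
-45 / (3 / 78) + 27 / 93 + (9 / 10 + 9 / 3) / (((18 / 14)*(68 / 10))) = -7394423 / 6324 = -1169.26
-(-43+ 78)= -35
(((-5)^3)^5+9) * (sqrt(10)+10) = -305175781160 - 30517578116 * sqrt(10) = -401680836678.67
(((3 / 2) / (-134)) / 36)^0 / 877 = 1 / 877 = 0.00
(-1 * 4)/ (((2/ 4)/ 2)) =-16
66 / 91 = 0.73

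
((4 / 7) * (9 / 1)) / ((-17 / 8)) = -2.42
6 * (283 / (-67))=-1698 / 67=-25.34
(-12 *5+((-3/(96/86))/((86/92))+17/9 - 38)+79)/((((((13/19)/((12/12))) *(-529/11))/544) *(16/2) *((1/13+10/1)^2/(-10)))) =-332329855/81703521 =-4.07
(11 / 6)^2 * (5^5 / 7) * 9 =378125 / 28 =13504.46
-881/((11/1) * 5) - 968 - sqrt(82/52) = -54121/55 - sqrt(1066)/26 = -985.27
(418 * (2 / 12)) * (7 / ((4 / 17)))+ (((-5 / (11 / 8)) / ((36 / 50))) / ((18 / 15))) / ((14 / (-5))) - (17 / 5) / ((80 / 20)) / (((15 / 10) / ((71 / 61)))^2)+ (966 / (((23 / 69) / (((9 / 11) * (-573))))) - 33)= -209891191145333 / 154719180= -1356594.52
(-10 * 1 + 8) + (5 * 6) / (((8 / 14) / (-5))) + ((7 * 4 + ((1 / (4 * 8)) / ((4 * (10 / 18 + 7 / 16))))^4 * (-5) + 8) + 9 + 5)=-367393437378597 / 1712789917696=-214.50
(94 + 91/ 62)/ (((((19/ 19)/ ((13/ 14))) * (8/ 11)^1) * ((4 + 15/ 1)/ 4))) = 846417/ 32984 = 25.66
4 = 4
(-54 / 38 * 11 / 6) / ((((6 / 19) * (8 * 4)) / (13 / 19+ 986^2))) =-609567321 / 2432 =-250644.46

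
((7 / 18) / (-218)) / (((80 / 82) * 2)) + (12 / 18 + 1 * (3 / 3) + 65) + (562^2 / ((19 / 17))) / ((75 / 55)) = 1236464490931 / 5964480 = 207304.66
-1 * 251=-251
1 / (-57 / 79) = -79 / 57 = -1.39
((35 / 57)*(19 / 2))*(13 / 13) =35 / 6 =5.83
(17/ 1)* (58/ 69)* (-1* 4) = -3944/ 69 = -57.16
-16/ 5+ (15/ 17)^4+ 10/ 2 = 1004814/ 417605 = 2.41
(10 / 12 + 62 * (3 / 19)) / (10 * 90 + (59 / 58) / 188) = 0.01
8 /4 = 2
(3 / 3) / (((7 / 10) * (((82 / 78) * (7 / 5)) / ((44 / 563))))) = 85800 / 1131067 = 0.08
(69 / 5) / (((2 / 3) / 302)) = 31257 / 5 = 6251.40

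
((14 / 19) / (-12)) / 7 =-1 / 114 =-0.01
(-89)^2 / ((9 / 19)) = 150499 / 9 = 16722.11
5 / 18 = 0.28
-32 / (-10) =16 / 5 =3.20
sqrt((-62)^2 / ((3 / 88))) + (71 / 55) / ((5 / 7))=497 / 275 + 124 * sqrt(66) / 3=337.60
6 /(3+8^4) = 6 /4099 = 0.00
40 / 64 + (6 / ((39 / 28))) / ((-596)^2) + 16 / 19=64361231 / 43869176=1.47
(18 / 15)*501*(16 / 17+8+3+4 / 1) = 814626 / 85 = 9583.84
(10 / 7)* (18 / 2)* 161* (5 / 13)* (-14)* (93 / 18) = -748650 / 13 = -57588.46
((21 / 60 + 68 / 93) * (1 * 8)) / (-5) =-4022 / 2325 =-1.73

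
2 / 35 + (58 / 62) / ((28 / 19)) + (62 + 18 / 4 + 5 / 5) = 42279 / 620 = 68.19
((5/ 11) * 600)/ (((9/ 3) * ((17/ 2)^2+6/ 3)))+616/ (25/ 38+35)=81893936/ 4426785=18.50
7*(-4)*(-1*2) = 56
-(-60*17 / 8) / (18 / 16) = 113.33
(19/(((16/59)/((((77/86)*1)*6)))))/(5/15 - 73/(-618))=8890651/10664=833.71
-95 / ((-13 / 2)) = 190 / 13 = 14.62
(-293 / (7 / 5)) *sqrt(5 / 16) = -1465 *sqrt(5) / 28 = -116.99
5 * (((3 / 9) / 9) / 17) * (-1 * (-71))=355 / 459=0.77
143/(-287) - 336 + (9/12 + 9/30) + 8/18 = -17306297/51660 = -335.00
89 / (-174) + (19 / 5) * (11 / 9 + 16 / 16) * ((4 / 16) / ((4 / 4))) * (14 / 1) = 29.04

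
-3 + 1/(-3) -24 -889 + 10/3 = -913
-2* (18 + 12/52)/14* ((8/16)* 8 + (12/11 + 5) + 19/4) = -154761/4004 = -38.65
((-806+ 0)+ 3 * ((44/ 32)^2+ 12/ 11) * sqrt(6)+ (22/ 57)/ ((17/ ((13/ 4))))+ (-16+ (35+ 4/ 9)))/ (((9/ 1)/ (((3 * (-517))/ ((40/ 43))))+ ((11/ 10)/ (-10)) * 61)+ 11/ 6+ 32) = -5082679087750/ 175251059943+ 954467775 * sqrt(6)/ 2893722352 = -28.19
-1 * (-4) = 4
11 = 11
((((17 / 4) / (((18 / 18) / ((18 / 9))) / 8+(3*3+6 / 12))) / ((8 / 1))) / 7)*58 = 29 / 63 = 0.46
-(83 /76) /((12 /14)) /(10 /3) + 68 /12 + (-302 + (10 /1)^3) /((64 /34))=857501 /2280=376.10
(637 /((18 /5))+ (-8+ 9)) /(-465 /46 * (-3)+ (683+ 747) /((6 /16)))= 73669 /1591275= 0.05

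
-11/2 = -5.50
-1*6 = -6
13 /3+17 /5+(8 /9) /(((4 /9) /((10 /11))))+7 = 16.55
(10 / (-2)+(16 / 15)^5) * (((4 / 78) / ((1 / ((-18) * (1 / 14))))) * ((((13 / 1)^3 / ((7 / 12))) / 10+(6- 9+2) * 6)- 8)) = 69762821816 / 806203125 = 86.53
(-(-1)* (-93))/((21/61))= -1891/7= -270.14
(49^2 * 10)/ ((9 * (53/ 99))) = 264110/ 53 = 4983.21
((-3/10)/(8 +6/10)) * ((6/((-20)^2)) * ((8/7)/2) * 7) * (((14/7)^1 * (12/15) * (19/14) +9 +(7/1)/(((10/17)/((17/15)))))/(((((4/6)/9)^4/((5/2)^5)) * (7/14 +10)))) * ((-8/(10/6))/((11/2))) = 41278616793/2966656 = 13914.19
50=50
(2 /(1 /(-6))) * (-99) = 1188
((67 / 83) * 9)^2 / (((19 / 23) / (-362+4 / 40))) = -30265722333 / 1308910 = -23122.84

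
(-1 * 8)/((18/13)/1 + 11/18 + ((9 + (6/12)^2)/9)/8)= -9984/2651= -3.77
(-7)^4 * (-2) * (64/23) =-307328/23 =-13362.09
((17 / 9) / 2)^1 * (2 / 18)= 17 / 162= 0.10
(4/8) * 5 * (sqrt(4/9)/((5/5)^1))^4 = 40/81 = 0.49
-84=-84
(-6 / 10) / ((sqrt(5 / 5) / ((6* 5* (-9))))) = 162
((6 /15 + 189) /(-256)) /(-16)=947 /20480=0.05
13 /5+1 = 18 /5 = 3.60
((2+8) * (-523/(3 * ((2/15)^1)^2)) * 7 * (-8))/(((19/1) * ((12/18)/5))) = 41186250/19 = 2167697.37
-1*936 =-936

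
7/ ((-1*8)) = -7/ 8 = -0.88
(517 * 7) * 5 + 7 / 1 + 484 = 18586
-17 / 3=-5.67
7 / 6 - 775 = -4643 / 6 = -773.83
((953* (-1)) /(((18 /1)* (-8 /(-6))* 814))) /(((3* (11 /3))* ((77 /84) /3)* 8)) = -2859 /1575904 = -0.00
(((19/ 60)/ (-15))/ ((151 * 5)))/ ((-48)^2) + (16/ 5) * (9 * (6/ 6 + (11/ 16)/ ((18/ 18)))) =76086604781/ 1565568000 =48.60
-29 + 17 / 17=-28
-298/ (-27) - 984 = -26270/ 27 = -972.96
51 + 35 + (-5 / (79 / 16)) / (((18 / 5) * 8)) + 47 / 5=339022 / 3555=95.36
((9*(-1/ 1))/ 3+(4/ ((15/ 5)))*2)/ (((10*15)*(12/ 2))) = -1/ 2700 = -0.00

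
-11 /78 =-0.14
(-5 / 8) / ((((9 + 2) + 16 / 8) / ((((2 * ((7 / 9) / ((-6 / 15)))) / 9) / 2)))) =175 / 16848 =0.01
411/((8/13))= 5343/8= 667.88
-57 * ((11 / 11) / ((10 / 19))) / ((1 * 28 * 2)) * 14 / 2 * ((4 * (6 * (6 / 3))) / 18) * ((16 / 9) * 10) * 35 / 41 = -202160 / 369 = -547.86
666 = 666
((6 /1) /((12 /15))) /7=15 /14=1.07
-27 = -27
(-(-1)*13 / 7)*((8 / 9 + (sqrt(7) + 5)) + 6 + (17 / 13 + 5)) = 13*sqrt(7) / 7 + 2129 / 63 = 38.71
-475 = -475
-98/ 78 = -49/ 39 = -1.26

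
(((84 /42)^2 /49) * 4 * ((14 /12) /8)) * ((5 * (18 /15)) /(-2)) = -1 /7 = -0.14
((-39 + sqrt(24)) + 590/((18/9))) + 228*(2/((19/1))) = 2*sqrt(6) + 280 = 284.90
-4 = -4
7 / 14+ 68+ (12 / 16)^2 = 1105 / 16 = 69.06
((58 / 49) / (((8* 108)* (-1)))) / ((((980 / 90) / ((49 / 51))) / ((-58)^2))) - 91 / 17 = -345437 / 59976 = -5.76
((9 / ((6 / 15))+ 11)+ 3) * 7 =511 / 2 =255.50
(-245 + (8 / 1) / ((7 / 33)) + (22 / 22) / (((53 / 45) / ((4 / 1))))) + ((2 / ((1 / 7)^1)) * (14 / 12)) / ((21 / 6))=-221735 / 1113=-199.22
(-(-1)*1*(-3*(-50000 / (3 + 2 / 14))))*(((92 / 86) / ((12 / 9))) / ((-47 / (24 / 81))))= -241.40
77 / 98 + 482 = 6759 / 14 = 482.79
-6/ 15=-0.40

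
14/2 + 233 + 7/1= 247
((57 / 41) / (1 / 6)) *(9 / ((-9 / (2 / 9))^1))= -76 / 41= -1.85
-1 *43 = -43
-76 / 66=-38 / 33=-1.15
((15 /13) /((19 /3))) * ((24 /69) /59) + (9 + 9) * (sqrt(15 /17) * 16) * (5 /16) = 360 /335179 + 90 * sqrt(255) /17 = 84.54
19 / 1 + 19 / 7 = 152 / 7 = 21.71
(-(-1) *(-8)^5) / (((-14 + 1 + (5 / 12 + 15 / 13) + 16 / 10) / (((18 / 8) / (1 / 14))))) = 805109760 / 7667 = 105009.75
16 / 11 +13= 159 / 11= 14.45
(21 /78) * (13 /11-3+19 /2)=91 /44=2.07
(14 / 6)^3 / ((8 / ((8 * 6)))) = 686 / 9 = 76.22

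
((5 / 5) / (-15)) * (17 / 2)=-17 / 30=-0.57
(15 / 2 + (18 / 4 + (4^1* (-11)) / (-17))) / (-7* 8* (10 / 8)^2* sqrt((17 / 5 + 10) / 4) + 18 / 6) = -34720* sqrt(335) / 6973927 - 11904 / 6973927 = -0.09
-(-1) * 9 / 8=9 / 8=1.12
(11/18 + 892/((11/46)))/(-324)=-738697/64152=-11.51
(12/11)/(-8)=-3/22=-0.14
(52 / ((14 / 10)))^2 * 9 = 608400 / 49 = 12416.33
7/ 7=1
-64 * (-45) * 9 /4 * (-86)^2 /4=11981520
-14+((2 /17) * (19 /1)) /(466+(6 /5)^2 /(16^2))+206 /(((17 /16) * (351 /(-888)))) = -44010775574 /87236253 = -504.50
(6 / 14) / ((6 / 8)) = 4 / 7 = 0.57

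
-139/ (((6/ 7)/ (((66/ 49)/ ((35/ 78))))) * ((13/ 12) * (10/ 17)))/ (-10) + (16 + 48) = 859874/ 6125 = 140.39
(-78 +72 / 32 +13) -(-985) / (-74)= -11257 / 148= -76.06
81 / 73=1.11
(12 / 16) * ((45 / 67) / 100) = 27 / 5360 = 0.01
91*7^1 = 637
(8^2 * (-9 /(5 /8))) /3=-307.20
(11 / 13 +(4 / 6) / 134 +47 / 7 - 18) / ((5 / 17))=-35.48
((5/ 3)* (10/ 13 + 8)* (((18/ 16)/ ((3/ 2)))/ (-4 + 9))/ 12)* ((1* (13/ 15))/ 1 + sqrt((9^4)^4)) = 3067078933/ 390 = 7864304.96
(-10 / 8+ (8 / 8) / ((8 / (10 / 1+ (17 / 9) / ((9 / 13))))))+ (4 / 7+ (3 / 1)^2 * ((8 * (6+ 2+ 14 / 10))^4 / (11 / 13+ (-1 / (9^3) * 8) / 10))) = 7732818500368833173 / 22704381000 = 340587065.57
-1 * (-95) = 95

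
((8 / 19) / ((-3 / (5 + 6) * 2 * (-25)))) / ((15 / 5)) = 44 / 4275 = 0.01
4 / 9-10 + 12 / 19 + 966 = 163660 / 171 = 957.08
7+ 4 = 11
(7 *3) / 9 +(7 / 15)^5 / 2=3560557 / 1518750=2.34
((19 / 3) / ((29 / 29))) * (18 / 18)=19 / 3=6.33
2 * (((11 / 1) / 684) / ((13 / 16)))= 88 / 2223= 0.04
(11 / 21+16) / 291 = 347 / 6111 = 0.06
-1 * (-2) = 2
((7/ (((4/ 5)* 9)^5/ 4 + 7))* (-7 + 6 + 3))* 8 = 350000/ 15138419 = 0.02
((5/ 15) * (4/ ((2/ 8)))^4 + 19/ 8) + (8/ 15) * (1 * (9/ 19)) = 49813351/ 2280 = 21847.96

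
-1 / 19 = -0.05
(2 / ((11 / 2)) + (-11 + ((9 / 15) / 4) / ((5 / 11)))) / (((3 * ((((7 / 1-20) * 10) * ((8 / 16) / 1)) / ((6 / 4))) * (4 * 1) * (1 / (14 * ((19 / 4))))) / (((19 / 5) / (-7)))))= -4092657 / 5720000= -0.72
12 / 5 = 2.40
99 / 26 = 3.81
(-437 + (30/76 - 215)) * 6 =-74283/19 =-3909.63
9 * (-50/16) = -225/8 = -28.12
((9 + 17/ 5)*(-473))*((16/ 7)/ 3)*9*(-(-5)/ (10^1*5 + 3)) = -3794.20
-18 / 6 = -3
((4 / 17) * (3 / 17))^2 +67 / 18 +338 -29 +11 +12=504719995 / 1503378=335.72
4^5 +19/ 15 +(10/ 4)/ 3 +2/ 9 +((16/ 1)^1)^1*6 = 101009/ 90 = 1122.32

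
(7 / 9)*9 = 7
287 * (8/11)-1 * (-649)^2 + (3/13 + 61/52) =-240806777/572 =-420990.87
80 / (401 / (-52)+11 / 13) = -4160 / 357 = -11.65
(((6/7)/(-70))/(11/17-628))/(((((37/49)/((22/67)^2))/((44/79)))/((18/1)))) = 724064/25914660325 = 0.00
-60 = -60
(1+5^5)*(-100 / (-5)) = 62520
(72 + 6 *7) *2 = 228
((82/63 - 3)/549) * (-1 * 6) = 214/11529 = 0.02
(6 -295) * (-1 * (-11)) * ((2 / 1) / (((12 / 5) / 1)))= -2649.17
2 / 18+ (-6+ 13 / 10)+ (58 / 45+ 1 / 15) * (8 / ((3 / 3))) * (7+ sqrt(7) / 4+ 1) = 122 * sqrt(7) / 45+ 493 / 6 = 89.34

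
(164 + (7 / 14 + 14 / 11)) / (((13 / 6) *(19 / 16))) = 175056 / 2717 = 64.43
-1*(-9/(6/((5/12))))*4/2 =5/4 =1.25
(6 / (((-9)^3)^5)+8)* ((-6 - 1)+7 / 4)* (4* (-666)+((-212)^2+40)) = -40662125981145731720 / 22876792454961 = -1777440.00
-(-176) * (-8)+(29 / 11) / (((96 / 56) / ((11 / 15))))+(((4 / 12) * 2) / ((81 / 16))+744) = -3220919 / 4860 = -662.74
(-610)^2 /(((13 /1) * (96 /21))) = 651175 /104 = 6261.30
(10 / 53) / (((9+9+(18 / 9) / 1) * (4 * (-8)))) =-1 / 3392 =-0.00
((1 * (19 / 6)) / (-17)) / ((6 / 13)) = -0.40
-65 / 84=-0.77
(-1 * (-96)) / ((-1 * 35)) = -96 / 35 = -2.74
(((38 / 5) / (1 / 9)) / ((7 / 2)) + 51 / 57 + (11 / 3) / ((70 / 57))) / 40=31153 / 53200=0.59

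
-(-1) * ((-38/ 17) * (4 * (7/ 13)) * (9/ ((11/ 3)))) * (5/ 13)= -143640/ 31603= -4.55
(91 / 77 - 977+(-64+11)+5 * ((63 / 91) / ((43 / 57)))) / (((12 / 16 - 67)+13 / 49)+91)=-40.94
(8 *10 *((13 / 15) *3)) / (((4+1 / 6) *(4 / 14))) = 4368 / 25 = 174.72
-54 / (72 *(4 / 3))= -9 / 16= -0.56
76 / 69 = 1.10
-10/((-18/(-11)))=-55/9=-6.11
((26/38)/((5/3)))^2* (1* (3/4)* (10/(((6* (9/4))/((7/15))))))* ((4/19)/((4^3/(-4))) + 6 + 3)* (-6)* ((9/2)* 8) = -14543802/171475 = -84.82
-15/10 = -3/2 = -1.50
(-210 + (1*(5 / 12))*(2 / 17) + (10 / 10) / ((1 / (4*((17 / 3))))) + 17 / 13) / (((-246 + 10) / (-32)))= -25.22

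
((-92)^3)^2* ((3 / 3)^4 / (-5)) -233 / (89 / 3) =-53965595123111 / 445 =-121271000276.65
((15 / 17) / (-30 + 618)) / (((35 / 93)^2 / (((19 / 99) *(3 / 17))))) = 54777 / 152655580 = 0.00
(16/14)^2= 64/49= 1.31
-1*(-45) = 45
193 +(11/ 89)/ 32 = 549675/ 2848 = 193.00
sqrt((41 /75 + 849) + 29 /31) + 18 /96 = 3 /16 + sqrt(183895503) /465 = 29.35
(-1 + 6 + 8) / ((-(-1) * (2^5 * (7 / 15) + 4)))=195 / 284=0.69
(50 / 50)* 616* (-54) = -33264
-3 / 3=-1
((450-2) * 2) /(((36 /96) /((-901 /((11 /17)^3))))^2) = 1123650097663041536 /15944049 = 70474576292.57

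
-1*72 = -72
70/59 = 1.19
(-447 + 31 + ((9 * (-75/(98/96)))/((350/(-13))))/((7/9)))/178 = -461500/213689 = -2.16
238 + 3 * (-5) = 223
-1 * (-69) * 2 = 138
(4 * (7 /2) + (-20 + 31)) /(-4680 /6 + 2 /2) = -0.03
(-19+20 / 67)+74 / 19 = -18849 / 1273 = -14.81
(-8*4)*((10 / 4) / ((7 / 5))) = -400 / 7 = -57.14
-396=-396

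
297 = 297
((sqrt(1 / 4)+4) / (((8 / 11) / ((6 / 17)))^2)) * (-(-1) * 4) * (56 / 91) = 9801 / 3757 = 2.61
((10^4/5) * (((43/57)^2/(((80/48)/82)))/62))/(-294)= -15161800/4935231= -3.07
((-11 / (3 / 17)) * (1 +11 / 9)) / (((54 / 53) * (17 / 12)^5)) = -5969920 / 250563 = -23.83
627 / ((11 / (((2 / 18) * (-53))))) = -335.67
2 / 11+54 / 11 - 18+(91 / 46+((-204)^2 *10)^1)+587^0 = 210571935 / 506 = 416150.07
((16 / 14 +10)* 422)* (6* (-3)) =-592488 / 7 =-84641.14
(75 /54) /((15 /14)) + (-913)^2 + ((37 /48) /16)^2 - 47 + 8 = 1474910294027 /1769472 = 833531.30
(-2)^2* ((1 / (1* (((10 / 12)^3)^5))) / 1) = 1880739938304 / 30517578125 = 61.63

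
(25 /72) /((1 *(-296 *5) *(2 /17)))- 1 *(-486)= 20715179 /42624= 486.00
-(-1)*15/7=15/7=2.14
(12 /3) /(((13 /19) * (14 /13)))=38 /7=5.43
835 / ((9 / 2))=1670 / 9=185.56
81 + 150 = 231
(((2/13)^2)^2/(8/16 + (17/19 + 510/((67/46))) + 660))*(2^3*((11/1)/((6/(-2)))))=-3584768/220667227053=-0.00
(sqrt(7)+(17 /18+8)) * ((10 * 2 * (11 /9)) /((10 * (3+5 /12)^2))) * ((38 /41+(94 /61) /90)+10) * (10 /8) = 108388456 * sqrt(7) /37837629+8725270708 /340538661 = 33.20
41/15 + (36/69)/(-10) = 185/69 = 2.68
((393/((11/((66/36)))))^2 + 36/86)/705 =147599/24252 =6.09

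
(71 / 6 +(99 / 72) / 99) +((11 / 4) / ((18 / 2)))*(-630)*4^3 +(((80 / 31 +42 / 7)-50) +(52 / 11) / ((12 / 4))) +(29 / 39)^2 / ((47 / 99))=-12346.83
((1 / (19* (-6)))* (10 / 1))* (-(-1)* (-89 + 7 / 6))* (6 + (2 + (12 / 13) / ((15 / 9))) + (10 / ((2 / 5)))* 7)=2095879 / 1482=1414.22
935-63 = 872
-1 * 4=-4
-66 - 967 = -1033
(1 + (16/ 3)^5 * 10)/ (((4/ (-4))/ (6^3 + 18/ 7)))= -9431854.55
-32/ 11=-2.91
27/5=5.40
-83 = -83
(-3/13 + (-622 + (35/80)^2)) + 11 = -2033539/3328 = -611.04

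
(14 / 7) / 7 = 2 / 7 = 0.29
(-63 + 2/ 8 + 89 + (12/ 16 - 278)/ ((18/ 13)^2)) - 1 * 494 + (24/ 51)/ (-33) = -148411331/ 242352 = -612.38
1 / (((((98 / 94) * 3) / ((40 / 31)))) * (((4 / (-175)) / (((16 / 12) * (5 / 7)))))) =-235000 / 13671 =-17.19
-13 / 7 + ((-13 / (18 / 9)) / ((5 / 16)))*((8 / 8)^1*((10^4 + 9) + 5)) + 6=-7290047 / 35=-208287.06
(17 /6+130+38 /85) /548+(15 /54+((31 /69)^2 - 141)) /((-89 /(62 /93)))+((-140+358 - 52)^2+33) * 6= 19603315604283197 /118423780920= 165535.30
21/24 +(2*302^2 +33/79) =115282673/632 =182409.29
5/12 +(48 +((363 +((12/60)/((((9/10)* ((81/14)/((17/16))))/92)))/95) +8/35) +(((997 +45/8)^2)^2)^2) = 8305720346718867748259989603521036817/8133342658560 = 1021193953752513734821989.00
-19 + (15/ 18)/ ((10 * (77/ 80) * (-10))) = -4391/ 231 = -19.01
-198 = -198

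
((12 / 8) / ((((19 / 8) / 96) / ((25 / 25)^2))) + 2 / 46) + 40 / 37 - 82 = -327323 / 16169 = -20.24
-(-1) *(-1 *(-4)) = 4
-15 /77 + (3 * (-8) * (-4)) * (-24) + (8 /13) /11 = -2304.14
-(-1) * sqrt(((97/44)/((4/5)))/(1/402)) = sqrt(2144670)/44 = 33.28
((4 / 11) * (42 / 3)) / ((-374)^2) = 14 / 384659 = 0.00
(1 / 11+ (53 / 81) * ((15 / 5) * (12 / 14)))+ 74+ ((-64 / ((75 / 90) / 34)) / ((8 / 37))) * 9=-376352453 / 3465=-108615.43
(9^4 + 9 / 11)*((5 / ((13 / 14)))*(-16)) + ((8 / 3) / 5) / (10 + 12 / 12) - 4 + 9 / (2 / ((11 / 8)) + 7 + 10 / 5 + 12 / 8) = -28992901498 / 51285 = -565329.07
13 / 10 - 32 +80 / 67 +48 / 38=-359531 / 12730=-28.24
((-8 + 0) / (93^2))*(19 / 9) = -152 / 77841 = -0.00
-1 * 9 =-9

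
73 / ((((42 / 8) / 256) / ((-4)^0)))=74752 / 21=3559.62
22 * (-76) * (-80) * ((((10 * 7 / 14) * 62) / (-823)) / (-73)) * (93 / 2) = 1928150400 / 60079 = 32093.58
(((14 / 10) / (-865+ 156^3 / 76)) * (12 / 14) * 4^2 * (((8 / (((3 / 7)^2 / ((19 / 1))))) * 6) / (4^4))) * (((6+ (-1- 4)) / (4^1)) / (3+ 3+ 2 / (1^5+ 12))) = 229957 / 746135200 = 0.00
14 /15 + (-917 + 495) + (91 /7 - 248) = -9841 /15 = -656.07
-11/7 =-1.57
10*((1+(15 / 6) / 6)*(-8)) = -340 / 3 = -113.33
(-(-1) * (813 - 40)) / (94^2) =773 / 8836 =0.09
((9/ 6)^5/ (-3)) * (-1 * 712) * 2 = 7209/ 2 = 3604.50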